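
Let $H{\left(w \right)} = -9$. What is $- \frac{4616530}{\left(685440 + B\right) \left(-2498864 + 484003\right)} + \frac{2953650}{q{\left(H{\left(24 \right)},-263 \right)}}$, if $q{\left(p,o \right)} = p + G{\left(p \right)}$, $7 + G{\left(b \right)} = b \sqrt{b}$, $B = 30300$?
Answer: $- \frac{1363042473972193879}{28409697259158} + \frac{15949710 i}{197} \approx -47978.0 + 80963.0 i$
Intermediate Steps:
$G{\left(b \right)} = -7 + b^{\frac{3}{2}}$ ($G{\left(b \right)} = -7 + b \sqrt{b} = -7 + b^{\frac{3}{2}}$)
$q{\left(p,o \right)} = -7 + p + p^{\frac{3}{2}}$ ($q{\left(p,o \right)} = p + \left(-7 + p^{\frac{3}{2}}\right) = -7 + p + p^{\frac{3}{2}}$)
$- \frac{4616530}{\left(685440 + B\right) \left(-2498864 + 484003\right)} + \frac{2953650}{q{\left(H{\left(24 \right)},-263 \right)}} = - \frac{4616530}{\left(685440 + 30300\right) \left(-2498864 + 484003\right)} + \frac{2953650}{-7 - 9 + \left(-9\right)^{\frac{3}{2}}} = - \frac{4616530}{715740 \left(-2014861\right)} + \frac{2953650}{-7 - 9 - 27 i} = - \frac{4616530}{-1442116612140} + \frac{2953650}{-16 - 27 i} = \left(-4616530\right) \left(- \frac{1}{1442116612140}\right) + 2953650 \frac{-16 + 27 i}{985} = \frac{461653}{144211661214} + \frac{590730 \left(-16 + 27 i\right)}{197}$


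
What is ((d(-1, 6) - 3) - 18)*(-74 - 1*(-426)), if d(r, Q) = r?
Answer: -7744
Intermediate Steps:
((d(-1, 6) - 3) - 18)*(-74 - 1*(-426)) = ((-1 - 3) - 18)*(-74 - 1*(-426)) = (-4 - 18)*(-74 + 426) = -22*352 = -7744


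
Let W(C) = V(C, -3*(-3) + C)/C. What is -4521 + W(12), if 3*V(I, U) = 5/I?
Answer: -1953067/432 ≈ -4521.0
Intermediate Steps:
V(I, U) = 5/(3*I) (V(I, U) = (5/I)/3 = 5/(3*I))
W(C) = 5/(3*C²) (W(C) = (5/(3*C))/C = 5/(3*C²))
-4521 + W(12) = -4521 + (5/3)/12² = -4521 + (5/3)*(1/144) = -4521 + 5/432 = -1953067/432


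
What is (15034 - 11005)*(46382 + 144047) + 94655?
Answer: 767333096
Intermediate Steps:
(15034 - 11005)*(46382 + 144047) + 94655 = 4029*190429 + 94655 = 767238441 + 94655 = 767333096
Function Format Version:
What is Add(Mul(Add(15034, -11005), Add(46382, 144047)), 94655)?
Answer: 767333096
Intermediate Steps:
Add(Mul(Add(15034, -11005), Add(46382, 144047)), 94655) = Add(Mul(4029, 190429), 94655) = Add(767238441, 94655) = 767333096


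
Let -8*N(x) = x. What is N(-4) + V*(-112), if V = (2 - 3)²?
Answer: -223/2 ≈ -111.50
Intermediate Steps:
V = 1 (V = (-1)² = 1)
N(x) = -x/8
N(-4) + V*(-112) = -⅛*(-4) + 1*(-112) = ½ - 112 = -223/2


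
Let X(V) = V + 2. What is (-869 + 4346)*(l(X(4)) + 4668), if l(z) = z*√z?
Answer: 16230636 + 20862*√6 ≈ 1.6282e+7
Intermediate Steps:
X(V) = 2 + V
l(z) = z^(3/2)
(-869 + 4346)*(l(X(4)) + 4668) = (-869 + 4346)*((2 + 4)^(3/2) + 4668) = 3477*(6^(3/2) + 4668) = 3477*(6*√6 + 4668) = 3477*(4668 + 6*√6) = 16230636 + 20862*√6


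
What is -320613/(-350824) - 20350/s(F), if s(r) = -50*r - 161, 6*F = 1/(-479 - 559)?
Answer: 22392414392277/175878245096 ≈ 127.32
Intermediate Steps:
F = -1/6228 (F = 1/(6*(-479 - 559)) = (⅙)/(-1038) = (⅙)*(-1/1038) = -1/6228 ≈ -0.00016057)
s(r) = -161 - 50*r
-320613/(-350824) - 20350/s(F) = -320613/(-350824) - 20350/(-161 - 50*(-1/6228)) = -320613*(-1/350824) - 20350/(-161 + 25/3114) = 320613/350824 - 20350/(-501329/3114) = 320613/350824 - 20350*(-3114/501329) = 320613/350824 + 63369900/501329 = 22392414392277/175878245096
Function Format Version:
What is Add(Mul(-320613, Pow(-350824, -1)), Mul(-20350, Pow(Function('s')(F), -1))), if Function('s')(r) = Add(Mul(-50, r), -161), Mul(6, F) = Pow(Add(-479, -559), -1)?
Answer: Rational(22392414392277, 175878245096) ≈ 127.32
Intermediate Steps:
F = Rational(-1, 6228) (F = Mul(Rational(1, 6), Pow(Add(-479, -559), -1)) = Mul(Rational(1, 6), Pow(-1038, -1)) = Mul(Rational(1, 6), Rational(-1, 1038)) = Rational(-1, 6228) ≈ -0.00016057)
Function('s')(r) = Add(-161, Mul(-50, r))
Add(Mul(-320613, Pow(-350824, -1)), Mul(-20350, Pow(Function('s')(F), -1))) = Add(Mul(-320613, Pow(-350824, -1)), Mul(-20350, Pow(Add(-161, Mul(-50, Rational(-1, 6228))), -1))) = Add(Mul(-320613, Rational(-1, 350824)), Mul(-20350, Pow(Add(-161, Rational(25, 3114)), -1))) = Add(Rational(320613, 350824), Mul(-20350, Pow(Rational(-501329, 3114), -1))) = Add(Rational(320613, 350824), Mul(-20350, Rational(-3114, 501329))) = Add(Rational(320613, 350824), Rational(63369900, 501329)) = Rational(22392414392277, 175878245096)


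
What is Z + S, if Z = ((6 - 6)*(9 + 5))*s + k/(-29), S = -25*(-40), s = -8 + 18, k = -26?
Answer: 29026/29 ≈ 1000.9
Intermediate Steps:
s = 10
S = 1000
Z = 26/29 (Z = ((6 - 6)*(9 + 5))*10 - 26/(-29) = (0*14)*10 - 26*(-1/29) = 0*10 + 26/29 = 0 + 26/29 = 26/29 ≈ 0.89655)
Z + S = 26/29 + 1000 = 29026/29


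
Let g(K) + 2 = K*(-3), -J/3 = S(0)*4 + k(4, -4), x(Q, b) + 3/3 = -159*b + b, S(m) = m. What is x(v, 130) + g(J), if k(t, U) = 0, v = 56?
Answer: -20543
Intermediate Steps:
x(Q, b) = -1 - 158*b (x(Q, b) = -1 + (-159*b + b) = -1 - 158*b)
J = 0 (J = -3*(0*4 + 0) = -3*(0 + 0) = -3*0 = 0)
g(K) = -2 - 3*K (g(K) = -2 + K*(-3) = -2 - 3*K)
x(v, 130) + g(J) = (-1 - 158*130) + (-2 - 3*0) = (-1 - 20540) + (-2 + 0) = -20541 - 2 = -20543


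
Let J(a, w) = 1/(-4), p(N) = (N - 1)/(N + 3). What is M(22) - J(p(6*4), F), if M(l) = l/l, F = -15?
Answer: 5/4 ≈ 1.2500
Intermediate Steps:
p(N) = (-1 + N)/(3 + N)
M(l) = 1
J(a, w) = -1/4
M(22) - J(p(6*4), F) = 1 - 1*(-1/4) = 1 + 1/4 = 5/4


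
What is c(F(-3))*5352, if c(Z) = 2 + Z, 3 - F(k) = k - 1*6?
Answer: 74928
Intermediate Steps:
F(k) = 9 - k (F(k) = 3 - (k - 1*6) = 3 - (k - 6) = 3 - (-6 + k) = 3 + (6 - k) = 9 - k)
c(F(-3))*5352 = (2 + (9 - 1*(-3)))*5352 = (2 + (9 + 3))*5352 = (2 + 12)*5352 = 14*5352 = 74928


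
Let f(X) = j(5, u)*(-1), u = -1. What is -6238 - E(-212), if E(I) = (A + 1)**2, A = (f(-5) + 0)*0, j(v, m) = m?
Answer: -6239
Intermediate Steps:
f(X) = 1 (f(X) = -1*(-1) = 1)
A = 0 (A = (1 + 0)*0 = 1*0 = 0)
E(I) = 1 (E(I) = (0 + 1)**2 = 1**2 = 1)
-6238 - E(-212) = -6238 - 1*1 = -6238 - 1 = -6239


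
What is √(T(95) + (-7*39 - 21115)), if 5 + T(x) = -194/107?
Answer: I*√244949215/107 ≈ 146.27*I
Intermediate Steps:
T(x) = -729/107 (T(x) = -5 - 194/107 = -729/107)
√(T(95) + (-7*39 - 21115)) = √(-729/107 + (-7*39 - 21115)) = √(-729/107 + (-273 - 21115)) = √(-729/107 - 21388) = √(-2289245/107) = I*√244949215/107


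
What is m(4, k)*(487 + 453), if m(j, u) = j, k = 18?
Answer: 3760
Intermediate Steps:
m(4, k)*(487 + 453) = 4*(487 + 453) = 4*940 = 3760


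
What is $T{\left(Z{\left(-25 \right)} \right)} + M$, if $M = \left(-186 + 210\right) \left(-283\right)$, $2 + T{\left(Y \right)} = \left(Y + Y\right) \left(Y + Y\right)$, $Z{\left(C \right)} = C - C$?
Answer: $-6794$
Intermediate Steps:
$Z{\left(C \right)} = 0$
$T{\left(Y \right)} = -2 + 4 Y^{2}$ ($T{\left(Y \right)} = -2 + \left(Y + Y\right) \left(Y + Y\right) = -2 + 2 Y 2 Y = -2 + 4 Y^{2}$)
$M = -6792$ ($M = 24 \left(-283\right) = -6792$)
$T{\left(Z{\left(-25 \right)} \right)} + M = \left(-2 + 4 \cdot 0^{2}\right) - 6792 = \left(-2 + 4 \cdot 0\right) - 6792 = \left(-2 + 0\right) - 6792 = -2 - 6792 = -6794$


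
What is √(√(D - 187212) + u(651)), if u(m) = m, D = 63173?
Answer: √(651 + I*√124039) ≈ 26.374 + 6.6769*I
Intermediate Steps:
√(√(D - 187212) + u(651)) = √(√(63173 - 187212) + 651) = √(√(-124039) + 651) = √(I*√124039 + 651) = √(651 + I*√124039)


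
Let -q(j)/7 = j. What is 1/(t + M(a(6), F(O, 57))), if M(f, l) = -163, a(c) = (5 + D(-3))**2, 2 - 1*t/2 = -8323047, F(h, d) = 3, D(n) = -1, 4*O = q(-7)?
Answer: 1/16645935 ≈ 6.0075e-8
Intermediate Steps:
q(j) = -7*j
O = 49/4 (O = (-7*(-7))/4 = (1/4)*49 = 49/4 ≈ 12.250)
t = 16646098 (t = 4 - 2*(-8323047) = 4 + 16646094 = 16646098)
a(c) = 16 (a(c) = (5 - 1)**2 = 4**2 = 16)
1/(t + M(a(6), F(O, 57))) = 1/(16646098 - 163) = 1/16645935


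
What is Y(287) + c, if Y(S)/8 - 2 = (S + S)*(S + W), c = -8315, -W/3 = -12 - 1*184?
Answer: 4009701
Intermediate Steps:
W = 588 (W = -3*(-12 - 1*184) = -3*(-12 - 184) = -3*(-196) = 588)
Y(S) = 16 + 16*S*(588 + S) (Y(S) = 16 + 8*((S + S)*(S + 588)) = 16 + 8*((2*S)*(588 + S)) = 16 + 8*(2*S*(588 + S)) = 16 + 16*S*(588 + S))
Y(287) + c = (16 + 16*287**2 + 9408*287) - 8315 = (16 + 16*82369 + 2700096) - 8315 = (16 + 1317904 + 2700096) - 8315 = 4018016 - 8315 = 4009701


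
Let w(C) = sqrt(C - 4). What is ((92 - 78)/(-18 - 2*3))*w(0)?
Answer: -7*I/6 ≈ -1.1667*I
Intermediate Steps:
w(C) = sqrt(-4 + C)
((92 - 78)/(-18 - 2*3))*w(0) = ((92 - 78)/(-18 - 2*3))*sqrt(-4 + 0) = (14/(-18 - 6))*sqrt(-4) = (14/(-24))*(2*I) = (14*(-1/24))*(2*I) = -7*I/6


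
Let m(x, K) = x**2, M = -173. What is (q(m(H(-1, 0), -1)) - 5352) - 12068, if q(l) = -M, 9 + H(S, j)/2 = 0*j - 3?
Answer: -17247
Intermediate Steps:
H(S, j) = -24 (H(S, j) = -18 + 2*(0*j - 3) = -18 + 2*(0 - 3) = -18 + 2*(-3) = -18 - 6 = -24)
q(l) = 173 (q(l) = -1*(-173) = 173)
(q(m(H(-1, 0), -1)) - 5352) - 12068 = (173 - 5352) - 12068 = -5179 - 12068 = -17247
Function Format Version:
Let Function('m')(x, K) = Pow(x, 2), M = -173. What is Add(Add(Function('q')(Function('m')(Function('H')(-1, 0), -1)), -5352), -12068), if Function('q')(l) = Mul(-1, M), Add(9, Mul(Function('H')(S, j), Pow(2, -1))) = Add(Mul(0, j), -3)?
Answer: -17247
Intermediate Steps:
Function('H')(S, j) = -24 (Function('H')(S, j) = Add(-18, Mul(2, Add(Mul(0, j), -3))) = Add(-18, Mul(2, Add(0, -3))) = Add(-18, Mul(2, -3)) = Add(-18, -6) = -24)
Function('q')(l) = 173 (Function('q')(l) = Mul(-1, -173) = 173)
Add(Add(Function('q')(Function('m')(Function('H')(-1, 0), -1)), -5352), -12068) = Add(Add(173, -5352), -12068) = Add(-5179, -12068) = -17247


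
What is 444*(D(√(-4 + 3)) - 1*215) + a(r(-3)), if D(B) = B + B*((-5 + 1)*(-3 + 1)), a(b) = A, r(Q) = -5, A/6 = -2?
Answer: -95472 + 3996*I ≈ -95472.0 + 3996.0*I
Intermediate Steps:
A = -12 (A = 6*(-2) = -12)
a(b) = -12
D(B) = 9*B (D(B) = B + B*(-4*(-2)) = B + B*8 = B + 8*B = 9*B)
444*(D(√(-4 + 3)) - 1*215) + a(r(-3)) = 444*(9*√(-4 + 3) - 1*215) - 12 = 444*(9*√(-1) - 215) - 12 = 444*(9*I - 215) - 12 = 444*(-215 + 9*I) - 12 = (-95460 + 3996*I) - 12 = -95472 + 3996*I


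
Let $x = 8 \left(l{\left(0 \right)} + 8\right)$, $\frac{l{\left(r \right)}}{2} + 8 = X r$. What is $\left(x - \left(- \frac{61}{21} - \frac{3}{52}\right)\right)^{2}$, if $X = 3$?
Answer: $\frac{4442622409}{1192464} \approx 3725.6$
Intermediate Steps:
$l{\left(r \right)} = -16 + 6 r$ ($l{\left(r \right)} = -16 + 2 \cdot 3 r = -16 + 6 r$)
$x = -64$ ($x = 8 \left(\left(-16 + 6 \cdot 0\right) + 8\right) = 8 \left(\left(-16 + 0\right) + 8\right) = 8 \left(-16 + 8\right) = 8 \left(-8\right) = -64$)
$\left(x - \left(- \frac{61}{21} - \frac{3}{52}\right)\right)^{2} = \left(-64 - \left(- \frac{61}{21} - \frac{3}{52}\right)\right)^{2} = \left(-64 - - \frac{3235}{1092}\right)^{2} = \left(-64 + \left(\frac{3}{52} + \frac{61}{21}\right)\right)^{2} = \left(-64 + \frac{3235}{1092}\right)^{2} = \left(- \frac{66653}{1092}\right)^{2} = \frac{4442622409}{1192464}$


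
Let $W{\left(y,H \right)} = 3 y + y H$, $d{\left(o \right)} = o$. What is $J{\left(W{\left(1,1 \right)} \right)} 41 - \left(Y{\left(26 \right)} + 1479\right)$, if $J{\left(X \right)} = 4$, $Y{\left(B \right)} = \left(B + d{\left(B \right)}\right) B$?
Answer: $-2667$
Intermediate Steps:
$W{\left(y,H \right)} = 3 y + H y$
$Y{\left(B \right)} = 2 B^{2}$ ($Y{\left(B \right)} = \left(B + B\right) B = 2 B B = 2 B^{2}$)
$J{\left(W{\left(1,1 \right)} \right)} 41 - \left(Y{\left(26 \right)} + 1479\right) = 4 \cdot 41 - \left(2 \cdot 26^{2} + 1479\right) = 164 - \left(2 \cdot 676 + 1479\right) = 164 - \left(1352 + 1479\right) = 164 - 2831 = -2667$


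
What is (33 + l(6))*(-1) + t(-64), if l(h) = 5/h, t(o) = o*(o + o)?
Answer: 48949/6 ≈ 8158.2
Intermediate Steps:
t(o) = 2*o**2 (t(o) = o*(2*o) = 2*o**2)
(33 + l(6))*(-1) + t(-64) = (33 + 5/6)*(-1) + 2*(-64)**2 = (33 + 5*(1/6))*(-1) + 2*4096 = (33 + 5/6)*(-1) + 8192 = (203/6)*(-1) + 8192 = -203/6 + 8192 = 48949/6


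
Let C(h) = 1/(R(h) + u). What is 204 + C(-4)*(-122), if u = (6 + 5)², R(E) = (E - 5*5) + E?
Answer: 8915/44 ≈ 202.61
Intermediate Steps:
R(E) = -25 + 2*E (R(E) = (E - 25) + E = (-25 + E) + E = -25 + 2*E)
u = 121 (u = 11² = 121)
C(h) = 1/(96 + 2*h) (C(h) = 1/((-25 + 2*h) + 121) = 1/(96 + 2*h))
204 + C(-4)*(-122) = 204 + (1/(2*(48 - 4)))*(-122) = 204 + ((½)/44)*(-122) = 204 + ((½)*(1/44))*(-122) = 204 + (1/88)*(-122) = 204 - 61/44 = 8915/44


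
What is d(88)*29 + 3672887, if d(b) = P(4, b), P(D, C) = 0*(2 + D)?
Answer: 3672887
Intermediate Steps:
P(D, C) = 0
d(b) = 0
d(88)*29 + 3672887 = 0*29 + 3672887 = 0 + 3672887 = 3672887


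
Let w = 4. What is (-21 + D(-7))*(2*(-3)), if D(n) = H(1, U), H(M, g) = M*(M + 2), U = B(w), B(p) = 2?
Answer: 108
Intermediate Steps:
U = 2
H(M, g) = M*(2 + M)
D(n) = 3 (D(n) = 1*(2 + 1) = 1*3 = 3)
(-21 + D(-7))*(2*(-3)) = (-21 + 3)*(2*(-3)) = -18*(-6) = 108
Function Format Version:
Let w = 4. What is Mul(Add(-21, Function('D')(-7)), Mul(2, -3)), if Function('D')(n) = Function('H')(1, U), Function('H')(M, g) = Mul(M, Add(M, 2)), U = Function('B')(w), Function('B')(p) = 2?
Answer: 108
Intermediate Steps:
U = 2
Function('H')(M, g) = Mul(M, Add(2, M))
Function('D')(n) = 3 (Function('D')(n) = Mul(1, Add(2, 1)) = Mul(1, 3) = 3)
Mul(Add(-21, Function('D')(-7)), Mul(2, -3)) = Mul(Add(-21, 3), Mul(2, -3)) = Mul(-18, -6) = 108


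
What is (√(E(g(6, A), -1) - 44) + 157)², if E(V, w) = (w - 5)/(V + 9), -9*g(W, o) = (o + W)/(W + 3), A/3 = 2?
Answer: (37523 + I*√2552042)²/57121 ≈ 24604.0 + 2098.8*I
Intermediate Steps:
A = 6 (A = 3*2 = 6)
g(W, o) = -(W + o)/(9*(3 + W)) (g(W, o) = -(o + W)/(9*(W + 3)) = -(W + o)/(9*(3 + W)))
E(V, w) = (-5 + w)/(9 + V)
(√(E(g(6, A), -1) - 44) + 157)² = (√((-5 - 1)/(9 + (-1*6 - 1*6)/(9*(3 + 6))) - 44) + 157)² = (√(-6/(9 + (⅑)*(-6 - 6)/9) - 44) + 157)² = (√(-6/(9 + (⅑)*(⅑)*(-12)) - 44) + 157)² = (√(-6/(9 - 4/27) - 44) + 157)² = (√(-6/(239/27) - 44) + 157)² = (√((27/239)*(-6) - 44) + 157)² = (√(-162/239 - 44) + 157)² = (√(-10678/239) + 157)² = (I*√2552042/239 + 157)² = (157 + I*√2552042/239)²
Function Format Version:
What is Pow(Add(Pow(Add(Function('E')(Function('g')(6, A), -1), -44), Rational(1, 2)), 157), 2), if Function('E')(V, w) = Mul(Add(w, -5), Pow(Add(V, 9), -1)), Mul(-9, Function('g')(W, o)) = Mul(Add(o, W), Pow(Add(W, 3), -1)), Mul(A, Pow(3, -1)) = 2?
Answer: Mul(Rational(1, 57121), Pow(Add(37523, Mul(I, Pow(2552042, Rational(1, 2)))), 2)) ≈ Add(24604., Mul(2098.8, I))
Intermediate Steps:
A = 6 (A = Mul(3, 2) = 6)
Function('g')(W, o) = Mul(Rational(-1, 9), Pow(Add(3, W), -1), Add(W, o)) (Function('g')(W, o) = Mul(Rational(-1, 9), Mul(Add(o, W), Pow(Add(W, 3), -1))) = Mul(Rational(-1, 9), Mul(Add(W, o), Pow(Add(3, W), -1))) = Mul(Rational(-1, 9), Mul(Pow(Add(3, W), -1), Add(W, o))) = Mul(Rational(-1, 9), Pow(Add(3, W), -1), Add(W, o)))
Function('E')(V, w) = Mul(Pow(Add(9, V), -1), Add(-5, w)) (Function('E')(V, w) = Mul(Add(-5, w), Pow(Add(9, V), -1)) = Mul(Pow(Add(9, V), -1), Add(-5, w)))
Pow(Add(Pow(Add(Function('E')(Function('g')(6, A), -1), -44), Rational(1, 2)), 157), 2) = Pow(Add(Pow(Add(Mul(Pow(Add(9, Mul(Rational(1, 9), Pow(Add(3, 6), -1), Add(Mul(-1, 6), Mul(-1, 6)))), -1), Add(-5, -1)), -44), Rational(1, 2)), 157), 2) = Pow(Add(Pow(Add(Mul(Pow(Add(9, Mul(Rational(1, 9), Pow(9, -1), Add(-6, -6))), -1), -6), -44), Rational(1, 2)), 157), 2) = Pow(Add(Pow(Add(Mul(Pow(Add(9, Mul(Rational(1, 9), Rational(1, 9), -12)), -1), -6), -44), Rational(1, 2)), 157), 2) = Pow(Add(Pow(Add(Mul(Pow(Add(9, Rational(-4, 27)), -1), -6), -44), Rational(1, 2)), 157), 2) = Pow(Add(Pow(Add(Mul(Pow(Rational(239, 27), -1), -6), -44), Rational(1, 2)), 157), 2) = Pow(Add(Pow(Add(Mul(Rational(27, 239), -6), -44), Rational(1, 2)), 157), 2) = Pow(Add(Pow(Add(Rational(-162, 239), -44), Rational(1, 2)), 157), 2) = Pow(Add(Pow(Rational(-10678, 239), Rational(1, 2)), 157), 2) = Pow(Add(Mul(Rational(1, 239), I, Pow(2552042, Rational(1, 2))), 157), 2) = Pow(Add(157, Mul(Rational(1, 239), I, Pow(2552042, Rational(1, 2)))), 2)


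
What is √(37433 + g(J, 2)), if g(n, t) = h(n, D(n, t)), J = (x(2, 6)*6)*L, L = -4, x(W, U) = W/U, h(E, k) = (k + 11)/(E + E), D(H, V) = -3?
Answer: √149730/2 ≈ 193.47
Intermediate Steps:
h(E, k) = (11 + k)/(2*E) (h(E, k) = (11 + k)/((2*E)) = (11 + k)*(1/(2*E)) = (11 + k)/(2*E))
J = -8 (J = ((2/6)*6)*(-4) = ((2*(⅙))*6)*(-4) = ((⅓)*6)*(-4) = 2*(-4) = -8)
g(n, t) = 4/n (g(n, t) = (11 - 3)/(2*n) = (½)*8/n = 4/n)
√(37433 + g(J, 2)) = √(37433 + 4/(-8)) = √(37433 + 4*(-⅛)) = √(37433 - ½) = √(74865/2) = √149730/2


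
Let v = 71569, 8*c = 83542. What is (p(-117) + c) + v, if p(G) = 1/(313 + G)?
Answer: 4018576/49 ≈ 82012.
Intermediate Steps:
c = 41771/4 (c = (⅛)*83542 = 41771/4 ≈ 10443.)
(p(-117) + c) + v = (1/(313 - 117) + 41771/4) + 71569 = (1/196 + 41771/4) + 71569 = 511695/49 + 71569 = 4018576/49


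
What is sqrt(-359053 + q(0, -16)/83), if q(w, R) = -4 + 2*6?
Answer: 17*I*sqrt(8558877)/83 ≈ 599.21*I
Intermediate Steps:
q(w, R) = 8 (q(w, R) = -4 + 12 = 8)
sqrt(-359053 + q(0, -16)/83) = sqrt(-359053 + 8/83) = sqrt(-29801391/83) = 17*I*sqrt(8558877)/83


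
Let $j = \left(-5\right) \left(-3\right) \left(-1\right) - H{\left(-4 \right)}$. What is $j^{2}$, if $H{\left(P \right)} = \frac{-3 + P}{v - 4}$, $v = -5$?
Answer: $\frac{20164}{81} \approx 248.94$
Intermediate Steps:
$H{\left(P \right)} = \frac{1}{3} - \frac{P}{9}$ ($H{\left(P \right)} = \frac{-3 + P}{-5 - 4} = \frac{-3 + P}{-9} = \left(-3 + P\right) \left(- \frac{1}{9}\right) = \frac{1}{3} - \frac{P}{9}$)
$j = - \frac{142}{9}$ ($j = \left(-5\right) \left(-3\right) \left(-1\right) - \left(\frac{1}{3} - - \frac{4}{9}\right) = 15 \left(-1\right) - \left(\frac{1}{3} + \frac{4}{9}\right) = -15 - \frac{7}{9} = - \frac{142}{9} \approx -15.778$)
$j^{2} = \left(- \frac{142}{9}\right)^{2} = \frac{20164}{81}$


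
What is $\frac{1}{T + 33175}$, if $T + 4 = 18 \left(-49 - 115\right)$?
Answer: $\frac{1}{30219} \approx 3.3092 \cdot 10^{-5}$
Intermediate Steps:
$T = -2956$ ($T = -4 + 18 \left(-49 - 115\right) = -4 + 18 \left(-164\right) = -4 - 2952 = -2956$)
$\frac{1}{T + 33175} = \frac{1}{-2956 + 33175} = \frac{1}{30219}$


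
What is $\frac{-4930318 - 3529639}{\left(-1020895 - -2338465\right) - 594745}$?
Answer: $- \frac{8459957}{722825} \approx -11.704$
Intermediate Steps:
$\frac{-4930318 - 3529639}{\left(-1020895 - -2338465\right) - 594745} = - \frac{8459957}{\left(-1020895 + 2338465\right) - 594745} = - \frac{8459957}{1317570 - 594745} = - \frac{8459957}{722825}$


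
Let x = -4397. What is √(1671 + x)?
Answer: I*√2726 ≈ 52.211*I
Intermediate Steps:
√(1671 + x) = √(1671 - 4397) = √(-2726) = I*√2726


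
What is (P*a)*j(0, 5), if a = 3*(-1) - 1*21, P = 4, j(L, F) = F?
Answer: -480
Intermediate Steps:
a = -24 (a = -3 - 21 = -24)
(P*a)*j(0, 5) = (4*(-24))*5 = -96*5 = -480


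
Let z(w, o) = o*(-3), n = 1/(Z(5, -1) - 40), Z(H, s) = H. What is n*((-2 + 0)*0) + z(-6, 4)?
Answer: -12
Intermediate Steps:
n = -1/35 (n = 1/(5 - 40) = 1/(-35) = -1/35 ≈ -0.028571)
z(w, o) = -3*o
n*((-2 + 0)*0) + z(-6, 4) = -(-2 + 0)*0/35 - 3*4 = -(-2)*0/35 - 12 = -1/35*0 - 12 = 0 - 12 = -12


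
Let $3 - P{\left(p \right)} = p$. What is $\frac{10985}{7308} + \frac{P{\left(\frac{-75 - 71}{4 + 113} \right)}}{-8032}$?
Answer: $\frac{286651549}{190768032} \approx 1.5026$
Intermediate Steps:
$P{\left(p \right)} = 3 - p$
$\frac{10985}{7308} + \frac{P{\left(\frac{-75 - 71}{4 + 113} \right)}}{-8032} = \frac{10985}{7308} + \frac{3 - \frac{-75 - 71}{4 + 113}}{-8032} = 10985 \cdot \frac{1}{7308} + \left(3 - - \frac{146}{117}\right) \left(- \frac{1}{8032}\right) = \frac{10985}{7308} + \left(3 - \left(-146\right) \frac{1}{117}\right) \left(- \frac{1}{8032}\right) = \frac{10985}{7308} + \left(3 - - \frac{146}{117}\right) \left(- \frac{1}{8032}\right) = \frac{10985}{7308} + \left(3 + \frac{146}{117}\right) \left(- \frac{1}{8032}\right) = \frac{10985}{7308} + \frac{497}{117} \left(- \frac{1}{8032}\right) = \frac{10985}{7308} - \frac{497}{939744} = \frac{286651549}{190768032}$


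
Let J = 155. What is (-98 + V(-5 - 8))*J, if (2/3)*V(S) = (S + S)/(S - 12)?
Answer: -74741/5 ≈ -14948.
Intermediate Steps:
V(S) = 3*S/(-12 + S) (V(S) = 3*((S + S)/(S - 12))/2 = 3*((2*S)/(-12 + S))/2 = 3*(2*S/(-12 + S))/2 = 3*S/(-12 + S))
(-98 + V(-5 - 8))*J = (-98 + 3*(-5 - 8)/(-12 + (-5 - 8)))*155 = (-98 + 3*(-13)/(-12 - 13))*155 = (-98 + 3*(-13)/(-25))*155 = (-98 + 3*(-13)*(-1/25))*155 = (-98 + 39/25)*155 = -2411/25*155 = -74741/5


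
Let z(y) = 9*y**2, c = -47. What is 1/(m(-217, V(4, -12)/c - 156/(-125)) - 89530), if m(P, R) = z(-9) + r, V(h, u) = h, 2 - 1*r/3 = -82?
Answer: -1/88549 ≈ -1.1293e-5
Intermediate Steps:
r = 252 (r = 6 - 3*(-82) = 6 + 246 = 252)
m(P, R) = 981 (m(P, R) = 9*(-9)**2 + 252 = 9*81 + 252 = 729 + 252 = 981)
1/(m(-217, V(4, -12)/c - 156/(-125)) - 89530) = 1/(981 - 89530) = 1/(-88549) = -1/88549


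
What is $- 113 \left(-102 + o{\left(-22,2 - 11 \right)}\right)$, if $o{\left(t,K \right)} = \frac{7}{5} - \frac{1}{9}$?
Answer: $\frac{512116}{45} \approx 11380.0$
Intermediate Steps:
$o{\left(t,K \right)} = \frac{58}{45}$ ($o{\left(t,K \right)} = 7 \cdot \frac{1}{5} - \frac{1}{9} = \frac{7}{5} - \frac{1}{9} = \frac{58}{45}$)
$- 113 \left(-102 + o{\left(-22,2 - 11 \right)}\right) = - 113 \left(-102 + \frac{58}{45}\right) = \left(-113\right) \left(- \frac{4532}{45}\right) = \frac{512116}{45}$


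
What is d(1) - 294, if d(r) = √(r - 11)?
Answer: -294 + I*√10 ≈ -294.0 + 3.1623*I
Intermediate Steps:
d(r) = √(-11 + r)
d(1) - 294 = √(-11 + 1) - 294 = √(-10) - 294 = I*√10 - 294 = -294 + I*√10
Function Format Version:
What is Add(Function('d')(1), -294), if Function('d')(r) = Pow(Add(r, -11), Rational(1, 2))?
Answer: Add(-294, Mul(I, Pow(10, Rational(1, 2)))) ≈ Add(-294.00, Mul(3.1623, I))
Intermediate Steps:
Function('d')(r) = Pow(Add(-11, r), Rational(1, 2))
Add(Function('d')(1), -294) = Add(Pow(Add(-11, 1), Rational(1, 2)), -294) = Add(Pow(-10, Rational(1, 2)), -294) = Add(Mul(I, Pow(10, Rational(1, 2))), -294) = Add(-294, Mul(I, Pow(10, Rational(1, 2))))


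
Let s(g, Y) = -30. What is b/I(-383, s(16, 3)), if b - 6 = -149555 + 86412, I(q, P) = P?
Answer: 63137/30 ≈ 2104.6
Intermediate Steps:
b = -63137 (b = 6 + (-149555 + 86412) = 6 - 63143 = -63137)
b/I(-383, s(16, 3)) = -63137/(-30) = -63137*(-1/30) = 63137/30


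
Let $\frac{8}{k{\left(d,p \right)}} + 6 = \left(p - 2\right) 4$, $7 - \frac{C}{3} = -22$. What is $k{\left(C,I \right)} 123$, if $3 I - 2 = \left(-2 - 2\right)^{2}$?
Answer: $\frac{492}{5} \approx 98.4$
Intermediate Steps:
$C = 87$ ($C = 21 - -66 = 21 + 66 = 87$)
$I = 6$ ($I = \frac{2}{3} + \frac{\left(-2 - 2\right)^{2}}{3} = \frac{2}{3} + \frac{\left(-4\right)^{2}}{3} = \frac{2}{3} + \frac{1}{3} \cdot 16 = \frac{2}{3} + \frac{16}{3} = 6$)
$k{\left(d,p \right)} = \frac{8}{-14 + 4 p}$ ($k{\left(d,p \right)} = \frac{8}{-6 + \left(p - 2\right) 4} = \frac{8}{-6 + \left(-2 + p\right) 4} = \frac{8}{-6 + \left(-8 + 4 p\right)} = \frac{8}{-14 + 4 p}$)
$k{\left(C,I \right)} 123 = \frac{4}{-7 + 2 \cdot 6} \cdot 123 = \frac{4}{-7 + 12} \cdot 123 = \frac{4}{5} \cdot 123 = \frac{492}{5}$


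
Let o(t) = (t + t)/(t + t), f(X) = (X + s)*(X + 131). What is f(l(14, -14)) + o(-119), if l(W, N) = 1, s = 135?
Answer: 17953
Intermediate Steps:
f(X) = (131 + X)*(135 + X) (f(X) = (X + 135)*(X + 131) = (135 + X)*(131 + X) = (131 + X)*(135 + X))
o(t) = 1 (o(t) = (2*t)/((2*t)) = (2*t)*(1/(2*t)) = 1)
f(l(14, -14)) + o(-119) = (17685 + 1² + 266*1) + 1 = (17685 + 1 + 266) + 1 = 17952 + 1 = 17953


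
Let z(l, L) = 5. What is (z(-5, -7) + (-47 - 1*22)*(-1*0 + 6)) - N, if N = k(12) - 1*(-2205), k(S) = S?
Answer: -2626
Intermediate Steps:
N = 2217 (N = 12 - 1*(-2205) = 12 + 2205 = 2217)
(z(-5, -7) + (-47 - 1*22)*(-1*0 + 6)) - N = (5 + (-47 - 1*22)*(-1*0 + 6)) - 1*2217 = (5 + (-47 - 22)*(0 + 6)) - 2217 = (5 - 69*6) - 2217 = (5 - 414) - 2217 = -409 - 2217 = -2626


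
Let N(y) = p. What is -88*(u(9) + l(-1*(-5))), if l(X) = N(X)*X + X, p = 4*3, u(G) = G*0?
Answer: -5720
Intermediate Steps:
u(G) = 0
p = 12
N(y) = 12
l(X) = 13*X (l(X) = 12*X + X = 13*X)
-88*(u(9) + l(-1*(-5))) = -88*(0 + 13*(-1*(-5))) = -88*(0 + 13*5) = -88*(0 + 65) = -88*65 = -5720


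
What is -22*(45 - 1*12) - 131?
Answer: -857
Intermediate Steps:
-22*(45 - 1*12) - 131 = -22*(45 - 12) - 131 = -22*33 - 131 = -726 - 131 = -857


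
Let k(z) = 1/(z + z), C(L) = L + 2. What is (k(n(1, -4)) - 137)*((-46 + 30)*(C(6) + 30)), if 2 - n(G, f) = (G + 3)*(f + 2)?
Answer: 416328/5 ≈ 83266.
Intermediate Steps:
C(L) = 2 + L
n(G, f) = 2 - (2 + f)*(3 + G) (n(G, f) = 2 - (G + 3)*(f + 2) = 2 - (3 + G)*(2 + f) = 2 - (2 + f)*(3 + G))
k(z) = 1/(2*z)
(k(n(1, -4)) - 137)*((-46 + 30)*(C(6) + 30)) = (1/(2*(-4 - 3*(-4) - 2*1 - 1*1*(-4))) - 137)*((-46 + 30)*((2 + 6) + 30)) = (1/(2*(-4 + 12 - 2 + 4)) - 137)*(-16*(8 + 30)) = ((½)/10 - 137)*(-16*38) = ((½)*(⅒) - 137)*(-608) = (1/20 - 137)*(-608) = -2739/20*(-608) = 416328/5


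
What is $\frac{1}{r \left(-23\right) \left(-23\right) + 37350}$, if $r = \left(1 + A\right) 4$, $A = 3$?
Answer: $\frac{1}{45814} \approx 2.1827 \cdot 10^{-5}$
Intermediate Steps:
$r = 16$ ($r = \left(1 + 3\right) 4 = 4 \cdot 4 = 16$)
$\frac{1}{r \left(-23\right) \left(-23\right) + 37350} = \frac{1}{16 \left(-23\right) \left(-23\right) + 37350} = \frac{1}{\left(-368\right) \left(-23\right) + 37350} = \frac{1}{8464 + 37350} = \frac{1}{45814}$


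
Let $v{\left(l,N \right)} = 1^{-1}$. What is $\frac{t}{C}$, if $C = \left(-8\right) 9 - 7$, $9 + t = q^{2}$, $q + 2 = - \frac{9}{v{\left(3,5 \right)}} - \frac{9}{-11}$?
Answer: $- \frac{145}{121} \approx -1.1983$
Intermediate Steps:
$v{\left(l,N \right)} = 1$
$q = - \frac{112}{11}$ ($q = -2 - \left(9 - \frac{9}{11}\right) = -2 - \frac{90}{11} = - \frac{112}{11} \approx -10.182$)
$t = \frac{11455}{121}$ ($t = -9 + \left(- \frac{112}{11}\right)^{2} = -9 + \frac{12544}{121} = \frac{11455}{121} \approx 94.669$)
$C = -79$ ($C = -72 - 7 = -79$)
$\frac{t}{C} = \frac{11455}{121 \left(-79\right)} = \frac{11455}{121} \left(- \frac{1}{79}\right) = - \frac{145}{121}$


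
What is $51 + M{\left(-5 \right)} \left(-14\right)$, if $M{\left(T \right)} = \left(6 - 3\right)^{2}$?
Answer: $-75$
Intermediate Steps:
$M{\left(T \right)} = 9$ ($M{\left(T \right)} = 3^{2} = 9$)
$51 + M{\left(-5 \right)} \left(-14\right) = 51 + 9 \left(-14\right) = 51 - 126 = -75$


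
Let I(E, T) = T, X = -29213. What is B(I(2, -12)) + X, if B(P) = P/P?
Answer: -29212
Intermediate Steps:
B(P) = 1
B(I(2, -12)) + X = 1 - 29213 = -29212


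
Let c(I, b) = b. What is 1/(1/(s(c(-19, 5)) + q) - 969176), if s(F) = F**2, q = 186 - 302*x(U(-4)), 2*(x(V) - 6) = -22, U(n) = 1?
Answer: -1721/1667951895 ≈ -1.0318e-6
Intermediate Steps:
x(V) = -5 (x(V) = 6 + (1/2)*(-22) = 6 - 11 = -5)
q = 1696 (q = 186 - 302*(-5) = 186 + 1510 = 1696)
1/(1/(s(c(-19, 5)) + q) - 969176) = 1/(1/(5**2 + 1696) - 969176) = 1/(1/(25 + 1696) - 969176) = 1/(1/1721 - 969176) = 1/(-1667951895/1721) = -1721/1667951895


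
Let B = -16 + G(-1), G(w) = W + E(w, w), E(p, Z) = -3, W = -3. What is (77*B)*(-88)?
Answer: 149072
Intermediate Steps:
G(w) = -6 (G(w) = -3 - 3 = -6)
B = -22 (B = -16 - 6 = -22)
(77*B)*(-88) = (77*(-22))*(-88) = -1694*(-88) = 149072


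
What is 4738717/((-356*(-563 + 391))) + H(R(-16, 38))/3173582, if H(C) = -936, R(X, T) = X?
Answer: 7519324830571/97162386512 ≈ 77.389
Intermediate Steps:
4738717/((-356*(-563 + 391))) + H(R(-16, 38))/3173582 = 4738717/((-356*(-563 + 391))) - 936/3173582 = 4738717/((-356*(-172))) - 936*1/3173582 = 4738717/61232 - 468/1586791 = 7519324830571/97162386512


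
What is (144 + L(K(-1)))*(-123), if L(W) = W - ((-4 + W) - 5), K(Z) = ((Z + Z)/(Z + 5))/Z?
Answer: -18819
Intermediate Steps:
K(Z) = 2/(5 + Z) (K(Z) = ((2*Z)/(5 + Z))/Z = (2*Z/(5 + Z))/Z = 2/(5 + Z))
L(W) = 9 (L(W) = W - (-9 + W) = W + (9 - W) = 9)
(144 + L(K(-1)))*(-123) = (144 + 9)*(-123) = 153*(-123) = -18819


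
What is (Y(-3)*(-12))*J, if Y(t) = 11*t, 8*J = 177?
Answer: 17523/2 ≈ 8761.5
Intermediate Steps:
J = 177/8 (J = (⅛)*177 = 177/8 ≈ 22.125)
(Y(-3)*(-12))*J = ((11*(-3))*(-12))*(177/8) = -33*(-12)*(177/8) = 396*(177/8) = 17523/2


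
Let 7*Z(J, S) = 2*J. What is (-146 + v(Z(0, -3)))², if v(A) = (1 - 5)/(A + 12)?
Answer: 192721/9 ≈ 21413.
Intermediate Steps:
Z(J, S) = 2*J/7 (Z(J, S) = (2*J)/7 = 2*J/7)
v(A) = -4/(12 + A)
(-146 + v(Z(0, -3)))² = (-146 - 4/(12 + (2/7)*0))² = (-146 - 4/(12 + 0))² = (-146 - 4/12)² = (-146 - 4*1/12)² = (-146 - ⅓)² = (-439/3)² = 192721/9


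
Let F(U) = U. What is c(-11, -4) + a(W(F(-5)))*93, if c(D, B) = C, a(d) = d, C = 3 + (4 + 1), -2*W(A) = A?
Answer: 481/2 ≈ 240.50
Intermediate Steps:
W(A) = -A/2
C = 8 (C = 3 + 5 = 8)
c(D, B) = 8
c(-11, -4) + a(W(F(-5)))*93 = 8 - 1/2*(-5)*93 = 8 + (5/2)*93 = 8 + 465/2 = 481/2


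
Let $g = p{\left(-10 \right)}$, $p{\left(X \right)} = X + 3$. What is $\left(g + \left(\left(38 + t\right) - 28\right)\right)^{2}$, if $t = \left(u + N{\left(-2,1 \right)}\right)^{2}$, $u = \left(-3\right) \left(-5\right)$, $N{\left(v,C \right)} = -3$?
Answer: $21609$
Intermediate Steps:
$p{\left(X \right)} = 3 + X$
$g = -7$ ($g = 3 - 10 = -7$)
$u = 15$
$t = 144$ ($t = \left(15 - 3\right)^{2} = 12^{2} = 144$)
$\left(g + \left(\left(38 + t\right) - 28\right)\right)^{2} = \left(-7 + \left(\left(38 + 144\right) - 28\right)\right)^{2} = \left(-7 + \left(182 - 28\right)\right)^{2} = \left(-7 + 154\right)^{2} = 147^{2} = 21609$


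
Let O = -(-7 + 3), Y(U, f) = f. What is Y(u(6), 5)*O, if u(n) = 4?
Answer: 20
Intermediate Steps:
O = 4 (O = -1*(-4) = 4)
Y(u(6), 5)*O = 5*4 = 20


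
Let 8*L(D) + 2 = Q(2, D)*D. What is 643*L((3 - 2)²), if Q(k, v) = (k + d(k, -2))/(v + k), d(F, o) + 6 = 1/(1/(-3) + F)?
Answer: -30221/120 ≈ -251.84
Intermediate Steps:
d(F, o) = -6 + 1/(-⅓ + F) (d(F, o) = -6 + 1/(1/(-3) + F) = -6 + 1/(-⅓ + F))
Q(k, v) = (k + 9*(1 - 2*k)/(-1 + 3*k))/(k + v) (Q(k, v) = (k + 9*(1 - 2*k)/(-1 + 3*k))/(v + k) = (k + 9*(1 - 2*k)/(-1 + 3*k))/(k + v))
L(D) = -¼ - 17*D/(40*(2 + D)) (L(D) = -¼ + (((9 - 18*2 + 2*(-1 + 3*2))/((-1 + 3*2)*(2 + D)))*D)/8 = -¼ + (((9 - 36 + 2*(-1 + 6))/((-1 + 6)*(2 + D)))*D)/8 = -¼ + (((9 - 36 + 2*5)/(5*(2 + D)))*D)/8 = -¼ + (((9 - 36 + 10)/(5*(2 + D)))*D)/8 = -¼ + (((⅕)*(-17)/(2 + D))*D)/8 = -¼ + ((-17/(5*(2 + D)))*D)/8 = -¼ + (-17*D/(5*(2 + D)))/8 = -¼ - 17*D/(40*(2 + D)))
643*L((3 - 2)²) = 643*((-20 - 27*(3 - 2)²)/(40*(2 + (3 - 2)²))) = 643*((-20 - 27*1²)/(40*(2 + 1²))) = 643*((-20 - 27*1)/(40*(2 + 1))) = 643*((1/40)*(-20 - 27)/3) = 643*((1/40)*(⅓)*(-47)) = 643*(-47/120) = -30221/120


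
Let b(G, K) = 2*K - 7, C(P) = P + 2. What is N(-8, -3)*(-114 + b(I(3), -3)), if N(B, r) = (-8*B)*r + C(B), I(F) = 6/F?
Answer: 25146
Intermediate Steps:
C(P) = 2 + P
N(B, r) = 2 + B - 8*B*r (N(B, r) = (-8*B)*r + (2 + B) = -8*B*r + (2 + B) = 2 + B - 8*B*r)
b(G, K) = -7 + 2*K
N(-8, -3)*(-114 + b(I(3), -3)) = (2 - 8 - 8*(-8)*(-3))*(-114 + (-7 + 2*(-3))) = (2 - 8 - 192)*(-114 + (-7 - 6)) = -198*(-114 - 13) = -198*(-127) = 25146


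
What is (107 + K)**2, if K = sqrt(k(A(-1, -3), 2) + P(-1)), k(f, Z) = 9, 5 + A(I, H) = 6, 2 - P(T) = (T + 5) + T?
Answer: 11457 + 428*sqrt(2) ≈ 12062.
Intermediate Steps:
P(T) = -3 - 2*T (P(T) = 2 - ((T + 5) + T) = 2 - ((5 + T) + T) = 2 - (5 + 2*T) = 2 + (-5 - 2*T) = -3 - 2*T)
A(I, H) = 1 (A(I, H) = -5 + 6 = 1)
K = 2*sqrt(2) (K = sqrt(9 + (-3 - 2*(-1))) = sqrt(9 + (-3 + 2)) = sqrt(9 - 1) = sqrt(8) = 2*sqrt(2) ≈ 2.8284)
(107 + K)**2 = (107 + 2*sqrt(2))**2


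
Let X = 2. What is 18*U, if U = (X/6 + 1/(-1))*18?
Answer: -216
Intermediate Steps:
U = -12 (U = (2/6 + 1/(-1))*18 = (2*(⅙) + 1*(-1))*18 = (⅓ - 1)*18 = -⅔*18 = -12)
18*U = 18*(-12) = -216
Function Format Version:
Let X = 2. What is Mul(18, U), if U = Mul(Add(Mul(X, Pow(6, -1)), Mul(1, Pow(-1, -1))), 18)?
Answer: -216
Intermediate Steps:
U = -12 (U = Mul(Add(Mul(2, Pow(6, -1)), Mul(1, Pow(-1, -1))), 18) = Mul(Add(Mul(2, Rational(1, 6)), Mul(1, -1)), 18) = Mul(Add(Rational(1, 3), -1), 18) = Mul(Rational(-2, 3), 18) = -12)
Mul(18, U) = Mul(18, -12) = -216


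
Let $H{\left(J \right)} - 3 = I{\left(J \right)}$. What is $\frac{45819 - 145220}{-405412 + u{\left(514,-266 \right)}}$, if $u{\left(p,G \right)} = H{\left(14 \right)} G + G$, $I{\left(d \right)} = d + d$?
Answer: $\frac{99401}{413924} \approx 0.24014$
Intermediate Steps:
$I{\left(d \right)} = 2 d$
$H{\left(J \right)} = 3 + 2 J$
$u{\left(p,G \right)} = 32 G$ ($u{\left(p,G \right)} = \left(3 + 2 \cdot 14\right) G + G = \left(3 + 28\right) G + G = 31 G + G = 32 G$)
$\frac{45819 - 145220}{-405412 + u{\left(514,-266 \right)}} = \frac{45819 - 145220}{-405412 + 32 \left(-266\right)} = - \frac{99401}{-405412 - 8512} = - \frac{99401}{-413924} = \left(-99401\right) \left(- \frac{1}{413924}\right) = \frac{99401}{413924}$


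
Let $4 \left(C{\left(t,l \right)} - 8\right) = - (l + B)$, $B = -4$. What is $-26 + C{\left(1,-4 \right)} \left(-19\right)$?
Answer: $-216$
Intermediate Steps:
$C{\left(t,l \right)} = 9 - \frac{l}{4}$ ($C{\left(t,l \right)} = 8 + \frac{\left(-1\right) \left(l - 4\right)}{4} = 8 + \frac{\left(-1\right) \left(-4 + l\right)}{4} = 8 + \frac{4 - l}{4} = 8 - \left(-1 + \frac{l}{4}\right) = 9 - \frac{l}{4}$)
$-26 + C{\left(1,-4 \right)} \left(-19\right) = -26 + \left(9 - -1\right) \left(-19\right) = -26 + \left(9 + 1\right) \left(-19\right) = -26 + 10 \left(-19\right) = -26 - 190 = -216$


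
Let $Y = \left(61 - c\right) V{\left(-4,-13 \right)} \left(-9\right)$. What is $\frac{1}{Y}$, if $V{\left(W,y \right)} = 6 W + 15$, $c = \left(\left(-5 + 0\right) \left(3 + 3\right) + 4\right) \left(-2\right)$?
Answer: $\frac{1}{729} \approx 0.0013717$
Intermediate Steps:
$c = 52$ ($c = \left(\left(-5\right) 6 + 4\right) \left(-2\right) = \left(-30 + 4\right) \left(-2\right) = \left(-26\right) \left(-2\right) = 52$)
$V{\left(W,y \right)} = 15 + 6 W$
$Y = 729$ ($Y = \left(61 - 52\right) \left(15 + 6 \left(-4\right)\right) \left(-9\right) = \left(61 - 52\right) \left(15 - 24\right) \left(-9\right) = 9 \left(-9\right) \left(-9\right) = \left(-81\right) \left(-9\right) = 729$)
$\frac{1}{Y} = \frac{1}{729}$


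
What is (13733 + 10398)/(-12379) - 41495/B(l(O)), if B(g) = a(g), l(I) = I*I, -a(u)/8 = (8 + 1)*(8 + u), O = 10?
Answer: 326023949/96259104 ≈ 3.3869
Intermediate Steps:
a(u) = -576 - 72*u (a(u) = -8*(8 + 1)*(8 + u) = -72*(8 + u) = -8*(72 + 9*u) = -576 - 72*u)
l(I) = I²
B(g) = -576 - 72*g
(13733 + 10398)/(-12379) - 41495/B(l(O)) = (13733 + 10398)/(-12379) - 41495/(-576 - 72*10²) = 24131*(-1/12379) - 41495/(-576 - 72*100) = -24131/12379 - 41495/(-576 - 7200) = -24131/12379 - 41495/(-7776) = -24131/12379 - 41495*(-1/7776) = -24131/12379 + 41495/7776 = 326023949/96259104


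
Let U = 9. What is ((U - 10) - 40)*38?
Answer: -1558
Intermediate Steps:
((U - 10) - 40)*38 = ((9 - 10) - 40)*38 = (-1 - 40)*38 = -41*38 = -1558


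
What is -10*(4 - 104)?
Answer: 1000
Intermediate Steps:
-10*(4 - 104) = -10*(-100) = 1000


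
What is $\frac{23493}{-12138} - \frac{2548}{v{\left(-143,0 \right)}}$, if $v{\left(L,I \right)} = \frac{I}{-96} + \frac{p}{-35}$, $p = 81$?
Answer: $\frac{360187969}{327726} \approx 1099.1$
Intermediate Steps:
$v{\left(L,I \right)} = - \frac{81}{35} - \frac{I}{96}$ ($v{\left(L,I \right)} = \frac{I}{-96} + \frac{81}{-35} = I \left(- \frac{1}{96}\right) + 81 \left(- \frac{1}{35}\right) = - \frac{I}{96} - \frac{81}{35} = - \frac{81}{35} - \frac{I}{96}$)
$\frac{23493}{-12138} - \frac{2548}{v{\left(-143,0 \right)}} = \frac{23493}{-12138} - \frac{2548}{- \frac{81}{35} - 0} = 23493 \left(- \frac{1}{12138}\right) - \frac{2548}{- \frac{81}{35} + 0} = - \frac{7831}{4046} - \frac{2548}{- \frac{81}{35}} = - \frac{7831}{4046} - - \frac{89180}{81} = - \frac{7831}{4046} + \frac{89180}{81} = \frac{360187969}{327726}$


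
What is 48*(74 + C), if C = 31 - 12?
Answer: 4464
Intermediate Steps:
C = 19
48*(74 + C) = 48*(74 + 19) = 48*93 = 4464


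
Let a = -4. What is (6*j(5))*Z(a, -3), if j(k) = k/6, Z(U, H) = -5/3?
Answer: -25/3 ≈ -8.3333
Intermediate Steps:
Z(U, H) = -5/3 (Z(U, H) = -5*⅓ = -5/3)
j(k) = k/6 (j(k) = k*(⅙) = k/6)
(6*j(5))*Z(a, -3) = (6*((⅙)*5))*(-5/3) = (6*(⅚))*(-5/3) = 5*(-5/3) = -25/3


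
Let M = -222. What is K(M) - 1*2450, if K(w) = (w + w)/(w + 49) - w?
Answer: -385000/173 ≈ -2225.4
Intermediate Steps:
K(w) = -w + 2*w/(49 + w) (K(w) = (2*w)/(49 + w) - w = 2*w/(49 + w) - w = -w + 2*w/(49 + w))
K(M) - 1*2450 = -1*(-222)*(47 - 222)/(49 - 222) - 1*2450 = -1*(-222)*(-175)/(-173) - 2450 = -1*(-222)*(-1/173)*(-175) - 2450 = 38850/173 - 2450 = -385000/173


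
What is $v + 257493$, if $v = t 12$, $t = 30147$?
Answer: $619257$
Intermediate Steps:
$v = 361764$ ($v = 30147 \cdot 12 = 361764$)
$v + 257493 = 361764 + 257493 = 619257$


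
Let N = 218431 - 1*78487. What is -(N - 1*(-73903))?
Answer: -213847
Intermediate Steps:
N = 139944 (N = 218431 - 78487 = 139944)
-(N - 1*(-73903)) = -(139944 - 1*(-73903)) = -(139944 + 73903) = -1*213847 = -213847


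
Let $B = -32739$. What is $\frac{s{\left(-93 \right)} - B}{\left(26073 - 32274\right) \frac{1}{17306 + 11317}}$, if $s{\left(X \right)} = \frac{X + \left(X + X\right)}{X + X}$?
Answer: $- \frac{16019339}{106} \approx -1.5113 \cdot 10^{5}$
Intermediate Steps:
$s{\left(X \right)} = \frac{3}{2}$ ($s{\left(X \right)} = \frac{X + 2 X}{2 X} = 3 X \frac{1}{2 X} = \frac{3}{2}$)
$\frac{s{\left(-93 \right)} - B}{\left(26073 - 32274\right) \frac{1}{17306 + 11317}} = \frac{\frac{3}{2} - -32739}{\left(26073 - 32274\right) \frac{1}{17306 + 11317}} = \frac{\frac{3}{2} + 32739}{\left(-6201\right) \frac{1}{28623}} = \frac{65481}{2 \left(\left(-6201\right) \frac{1}{28623}\right)} = \frac{65481}{2 \left(- \frac{2067}{9541}\right)} = \frac{65481}{2} \left(- \frac{9541}{2067}\right) = - \frac{16019339}{106}$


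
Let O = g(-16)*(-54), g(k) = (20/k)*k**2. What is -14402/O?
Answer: -7201/8640 ≈ -0.83345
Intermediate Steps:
g(k) = 20*k
O = 17280 (O = (20*(-16))*(-54) = -320*(-54) = 17280)
-14402/O = -14402/17280 = -14402*1/17280 = -7201/8640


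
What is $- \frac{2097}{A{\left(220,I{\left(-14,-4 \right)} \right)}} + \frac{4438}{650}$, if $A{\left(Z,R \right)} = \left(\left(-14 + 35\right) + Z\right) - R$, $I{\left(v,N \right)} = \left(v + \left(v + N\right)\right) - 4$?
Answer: $- \frac{66862}{90025} \approx -0.7427$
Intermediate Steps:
$I{\left(v,N \right)} = -4 + N + 2 v$ ($I{\left(v,N \right)} = \left(v + \left(N + v\right)\right) - 4 = \left(N + 2 v\right) - 4 = -4 + N + 2 v$)
$A{\left(Z,R \right)} = 21 + Z - R$ ($A{\left(Z,R \right)} = \left(21 + Z\right) - R = 21 + Z - R$)
$- \frac{2097}{A{\left(220,I{\left(-14,-4 \right)} \right)}} + \frac{4438}{650} = - \frac{2097}{21 + 220 - \left(-4 - 4 + 2 \left(-14\right)\right)} + \frac{4438}{650} = - \frac{2097}{21 + 220 - \left(-4 - 4 - 28\right)} + 4438 \cdot \frac{1}{650} = - \frac{2097}{21 + 220 - -36} + \frac{2219}{325} = - \frac{2097}{21 + 220 + 36} + \frac{2219}{325} = - \frac{2097}{277} + \frac{2219}{325} = - \frac{66862}{90025}$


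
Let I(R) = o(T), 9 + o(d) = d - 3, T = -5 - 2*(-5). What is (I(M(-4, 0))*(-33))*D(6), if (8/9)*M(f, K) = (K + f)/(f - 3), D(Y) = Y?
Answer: 1386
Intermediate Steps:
T = 5 (T = -5 + 10 = 5)
M(f, K) = 9*(K + f)/(8*(-3 + f)) (M(f, K) = 9*((K + f)/(f - 3))/8 = 9*((K + f)/(-3 + f))/8 = 9*(K + f)/(8*(-3 + f)))
o(d) = -12 + d (o(d) = -9 + (d - 3) = -9 + (-3 + d) = -12 + d)
I(R) = -7 (I(R) = -12 + 5 = -7)
(I(M(-4, 0))*(-33))*D(6) = -7*(-33)*6 = 231*6 = 1386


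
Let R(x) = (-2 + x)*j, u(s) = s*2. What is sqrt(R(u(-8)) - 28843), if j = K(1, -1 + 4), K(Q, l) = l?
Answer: I*sqrt(28897) ≈ 169.99*I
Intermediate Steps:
j = 3 (j = -1 + 4 = 3)
u(s) = 2*s
R(x) = -6 + 3*x (R(x) = (-2 + x)*3 = -6 + 3*x)
sqrt(R(u(-8)) - 28843) = sqrt((-6 + 3*(2*(-8))) - 28843) = sqrt((-6 + 3*(-16)) - 28843) = sqrt((-6 - 48) - 28843) = sqrt(-54 - 28843) = sqrt(-28897) = I*sqrt(28897)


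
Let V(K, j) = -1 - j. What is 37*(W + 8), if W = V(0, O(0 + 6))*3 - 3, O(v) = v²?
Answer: -3922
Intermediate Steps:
W = -114 (W = (-1 - (0 + 6)²)*3 - 3 = (-1 - 1*6²)*3 - 3 = (-1 - 1*36)*3 - 3 = (-1 - 36)*3 - 3 = -37*3 - 3 = -111 - 3 = -114)
37*(W + 8) = 37*(-114 + 8) = 37*(-106) = -3922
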